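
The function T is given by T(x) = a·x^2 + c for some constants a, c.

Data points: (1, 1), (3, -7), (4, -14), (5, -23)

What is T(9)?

From T(1) = 1 and T(3) = -7: 1a + c = 1 and 9a + c = -7.
Subtracting: 8a = -8, so a = -1; then c = 1 − (-1)·1 = 2.
So T(x) = -1x² + 2, and T(9) = -79.

-79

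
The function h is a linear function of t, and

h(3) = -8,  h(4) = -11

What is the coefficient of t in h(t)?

-3

Write h(t) = at + b; the 2 given values yield a linear system in the 2 coefficients.
Solving, h(t) = -3t + 1.
The coefficient of t is -3.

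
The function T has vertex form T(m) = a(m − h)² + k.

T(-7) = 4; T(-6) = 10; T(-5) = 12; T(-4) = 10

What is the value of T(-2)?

-6

First differences 6, 2, -2; second difference -4 = 2a, so a = -2.
Expanding, the m-coefficient is −2ah = 4h; matching it to the data gives h = -5, and then k = 12.
So T(m) = -2(m + 5)² + 12.
T(-2) = -2·3² + 12 = -6.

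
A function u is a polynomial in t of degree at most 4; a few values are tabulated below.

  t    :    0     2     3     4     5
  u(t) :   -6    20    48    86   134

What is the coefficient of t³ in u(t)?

0

Write u(t) = at^4 + bt³ + ct² + dt + e; the 5 given values yield a linear system in the 5 coefficients.
Solving, the top 2 coefficients vanish, and u(t) = 5t² + 3t - 6.
The coefficient of t³ is 0.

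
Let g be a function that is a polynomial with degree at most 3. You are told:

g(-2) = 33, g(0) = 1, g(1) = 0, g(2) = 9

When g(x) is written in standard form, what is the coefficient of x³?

Write g(x) = ax³ + bx² + cx + d; the 4 given values yield a linear system in the 4 coefficients.
Solving, the leading coefficient vanishes, and g(x) = 5x² - 6x + 1.
The coefficient of x³ is 0.

0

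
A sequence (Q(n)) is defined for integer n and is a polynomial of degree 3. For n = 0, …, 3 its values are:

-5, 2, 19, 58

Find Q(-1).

Write Q(n) = an³ + bn² + cn + d; the 4 given values yield a linear system in the 4 coefficients.
Solving, Q(n) = 2n³ - n² + 6n - 5.
Then Q(-1) = -14.

-14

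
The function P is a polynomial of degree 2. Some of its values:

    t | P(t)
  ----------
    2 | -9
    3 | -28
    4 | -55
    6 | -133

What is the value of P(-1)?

0

Write P(t) = at² + bt + c; the 4 given values yield a linear system in the 3 coefficients.
Solving, P(t) = -4t² + t + 5.
Then P(-1) = 0.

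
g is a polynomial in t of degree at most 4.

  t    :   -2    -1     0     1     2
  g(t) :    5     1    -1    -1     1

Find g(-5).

First differences: -4, -2, 0, 2. Second differences: 2, 2, 2.
Level-2 differences are constant, so g has degree 2.
Fitting a degree-2 polynomial gives g(t) = t² - t - 1.
Then g(-5) = 29.

29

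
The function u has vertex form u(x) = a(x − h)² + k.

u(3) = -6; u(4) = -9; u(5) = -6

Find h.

4

First differences -3, 3; second difference 6 = 2a, so a = 3.
Expanding, the x-coefficient is −2ah = -6h; matching it to the data gives h = 4, and then k = -9.
So u(x) = 3(x − 4)² − 9.
Hence h = 4.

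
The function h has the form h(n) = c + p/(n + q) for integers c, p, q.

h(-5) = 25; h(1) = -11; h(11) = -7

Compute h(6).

(h(n) − c)(n + q) = p for each data point; the three points give a linear system in c and q, then p follows.
Solving: c = -5, q = 4, p = -30, so h(n) = -5 − 30/(n + 4).
Then h(6) = -5 − 30/10 = -8.

-8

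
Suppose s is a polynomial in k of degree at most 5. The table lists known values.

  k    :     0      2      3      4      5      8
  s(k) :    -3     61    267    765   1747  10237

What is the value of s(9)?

Write s(k) = ak^5 + bk^4 + ck³ + dk² + ek + p; the 6 given values yield a linear system in the 6 coefficients.
Solving, the leading coefficient vanishes, and s(k) = 2k^4 + 4k³ - 3.
Then s(9) = 16035.

16035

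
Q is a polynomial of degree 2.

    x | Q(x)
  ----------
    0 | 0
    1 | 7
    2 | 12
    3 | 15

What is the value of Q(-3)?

-33

Write Q(x) = ax² + bx + c; the 4 given values yield a linear system in the 3 coefficients.
Solving, Q(x) = -x² + 8x.
Then Q(-3) = -33.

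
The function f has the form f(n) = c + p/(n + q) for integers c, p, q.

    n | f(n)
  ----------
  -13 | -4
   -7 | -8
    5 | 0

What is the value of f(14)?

-1

(f(n) − c)(n + q) = p for each data point; the three points give a linear system in c and q, then p follows.
Solving: c = -2, q = 4, p = 18, so f(n) = -2 + 18/(n + 4).
Then f(14) = -2 + 18/18 = -1.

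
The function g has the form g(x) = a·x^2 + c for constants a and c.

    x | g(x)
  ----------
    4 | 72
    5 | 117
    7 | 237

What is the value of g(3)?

37

From g(4) = 72 and g(5) = 117: 16a + c = 72 and 25a + c = 117.
Subtracting: 9a = 45, so a = 5; then c = 72 − 5·16 = -8.
So g(x) = 5x² − 8, and g(3) = 37.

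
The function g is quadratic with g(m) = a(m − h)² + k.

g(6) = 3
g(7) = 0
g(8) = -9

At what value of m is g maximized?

6

First differences -3, -9; second difference -6 = 2a, so a = -3.
Expanding, the m-coefficient is −2ah = 6h; matching it to the data gives h = 6, and then k = 3.
So g(m) = -3(m − 6)² + 3.
Hence h = 6.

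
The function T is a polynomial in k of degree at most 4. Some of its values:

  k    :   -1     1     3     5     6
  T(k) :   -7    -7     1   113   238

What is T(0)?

Write T(k) = ak^4 + bk³ + ck² + dk + e; the 5 given values yield a linear system in the 5 coefficients.
Solving, the leading coefficient vanishes, and T(k) = 2k³ - 5k² - 2k - 2.
Then T(0) = -2.

-2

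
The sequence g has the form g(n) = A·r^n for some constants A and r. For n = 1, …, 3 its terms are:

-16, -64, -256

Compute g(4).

-1024

Consecutive ratio: -64/(-16) = 4, and -256/(-64) = 4, so r = 4.
Then A·4^1 = -16 gives A = -4, and g(n) = -4·4^n.
g(4) = -4·4^4 = -1024.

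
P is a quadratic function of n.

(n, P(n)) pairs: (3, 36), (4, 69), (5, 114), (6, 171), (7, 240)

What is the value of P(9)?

Write P(n) = an² + bn + c; the 5 given values yield a linear system in the 3 coefficients.
Solving, P(n) = 6n² - 9n + 9.
Then P(9) = 414.

414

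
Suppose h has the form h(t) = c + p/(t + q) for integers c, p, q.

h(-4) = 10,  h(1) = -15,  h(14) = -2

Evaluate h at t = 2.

(h(t) − c)(t + q) = p for each data point; the three points give a linear system in c and q, then p follows.
Solving: c = 0, q = 1, p = -30, so h(t) = -30/(t + 1).
Then h(2) = 0 − 30/3 = -10.

-10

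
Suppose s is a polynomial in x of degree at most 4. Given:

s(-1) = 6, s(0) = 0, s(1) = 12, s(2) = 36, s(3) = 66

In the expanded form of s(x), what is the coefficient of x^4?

Write s(x) = ax^4 + bx³ + cx² + dx + e; the 5 given values yield a linear system in the 5 coefficients.
Solving, the leading coefficient vanishes, and s(x) = -x³ + 9x² + 4x.
The coefficient of x^4 is 0.

0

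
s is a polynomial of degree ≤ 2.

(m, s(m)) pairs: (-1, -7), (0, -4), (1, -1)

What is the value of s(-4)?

-16

First differences: 3, 3.
Level-1 differences are constant, so s has degree 1.
Fitting a degree-1 polynomial gives s(m) = 3m - 4.
Then s(-4) = -16.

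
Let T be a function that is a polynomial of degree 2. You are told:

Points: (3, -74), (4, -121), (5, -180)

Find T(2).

-39

Write T(k) = ak² + bk + c; the 3 given values yield a linear system in the 3 coefficients.
Solving, T(k) = -6k² - 5k - 5.
Then T(2) = -39.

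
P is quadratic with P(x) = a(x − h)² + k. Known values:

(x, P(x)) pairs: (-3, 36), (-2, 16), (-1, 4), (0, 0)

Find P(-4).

First differences -20, -12, -4; second difference 8 = 2a, so a = 4.
Expanding, the x-coefficient is −2ah = -8h; matching it to the data gives h = 0, and then k = 0.
So P(x) = 4(x + 0)² + 0.
P(-4) = 4·(-4)² + 0 = 64.

64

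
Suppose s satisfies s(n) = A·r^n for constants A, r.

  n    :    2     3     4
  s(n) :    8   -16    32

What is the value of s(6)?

128

Consecutive ratio: -16/8 = -2, and 32/(-16) = -2, so r = -2.
Then A·(-2)^2 = 8 gives A = 2, and s(n) = 2·(-2)^n.
s(6) = 2·(-2)^6 = 128.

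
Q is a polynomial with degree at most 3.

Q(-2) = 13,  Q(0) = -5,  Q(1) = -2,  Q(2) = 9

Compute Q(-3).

34

Write Q(n) = an³ + bn² + cn + d; the 4 given values yield a linear system in the 4 coefficients.
Solving, the leading coefficient vanishes, and Q(n) = 4n² - n - 5.
Then Q(-3) = 34.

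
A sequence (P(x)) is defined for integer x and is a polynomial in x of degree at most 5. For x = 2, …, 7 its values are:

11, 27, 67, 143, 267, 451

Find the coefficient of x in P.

Write P(x) = ax^5 + bx^4 + cx³ + dx² + ex + p; the 6 given values yield a linear system in the 6 coefficients.
Solving, the top 2 coefficients vanish, and P(x) = 2x³ - 6x² + 8x + 3.
The coefficient of x is 8.

8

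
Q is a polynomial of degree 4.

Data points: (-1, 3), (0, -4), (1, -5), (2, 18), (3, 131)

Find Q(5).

1131

Write Q(m) = am^4 + bm³ + cm² + dm + e; the 5 given values yield a linear system in the 5 coefficients.
Solving, Q(m) = 2m^4 - m³ + m² - 3m - 4.
Then Q(5) = 1131.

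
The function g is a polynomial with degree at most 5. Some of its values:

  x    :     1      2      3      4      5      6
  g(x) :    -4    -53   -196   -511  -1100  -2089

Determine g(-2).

First differences: -49, -143, -315, -589, -989. Second differences: -94, -172, -274, -400. Third differences: -78, -102, -126. Fourth differences: -24, -24.
Level-4 differences are constant, so g has degree 4.
Fitting a degree-4 polynomial gives g(x) = -x^4 - 3x³ - 4x² - x + 5.
Then g(-2) = -1.

-1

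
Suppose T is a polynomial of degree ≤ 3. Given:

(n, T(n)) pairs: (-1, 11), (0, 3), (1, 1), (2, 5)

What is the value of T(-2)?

Write T(n) = an³ + bn² + cn + d; the 4 given values yield a linear system in the 4 coefficients.
Solving, the leading coefficient vanishes, and T(n) = 3n² - 5n + 3.
Then T(-2) = 25.

25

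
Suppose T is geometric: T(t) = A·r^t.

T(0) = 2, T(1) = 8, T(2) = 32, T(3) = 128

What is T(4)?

512

Consecutive ratio: 8/2 = 4, and 32/8 = 4, so r = 4.
Then A·4^0 = 2 gives A = 2, and T(t) = 2·4^t.
T(4) = 2·4^4 = 512.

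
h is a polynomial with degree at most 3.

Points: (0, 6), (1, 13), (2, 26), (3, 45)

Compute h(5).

101

First differences: 7, 13, 19. Second differences: 6, 6.
Level-2 differences are constant, so h has degree 2.
Fitting a degree-2 polynomial gives h(n) = 3n² + 4n + 6.
Then h(5) = 101.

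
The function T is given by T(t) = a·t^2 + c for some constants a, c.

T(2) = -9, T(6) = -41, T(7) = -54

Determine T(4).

From T(2) = -9 and T(6) = -41: 4a + c = -9 and 36a + c = -41.
Subtracting: 32a = -32, so a = -1; then c = -9 − (-1)·4 = -5.
So T(t) = -1t² − 5, and T(4) = -21.

-21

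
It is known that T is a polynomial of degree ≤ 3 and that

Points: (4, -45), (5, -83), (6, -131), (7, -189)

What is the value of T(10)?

First differences: -38, -48, -58. Second differences: -10, -10.
Level-2 differences are constant, so T has degree 2.
Fitting a degree-2 polynomial gives T(x) = -5x² + 7x + 7.
Then T(10) = -423.

-423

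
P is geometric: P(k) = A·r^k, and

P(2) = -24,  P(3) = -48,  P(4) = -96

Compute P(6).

-384

Consecutive ratio: -48/(-24) = 2, and -96/(-48) = 2, so r = 2.
Then A·2^2 = -24 gives A = -6, and P(k) = -6·2^k.
P(6) = -6·2^6 = -384.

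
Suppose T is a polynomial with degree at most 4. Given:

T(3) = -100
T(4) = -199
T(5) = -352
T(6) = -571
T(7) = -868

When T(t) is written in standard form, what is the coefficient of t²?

-3

Write T(t) = at^4 + bt³ + ct² + dt + e; the 5 given values yield a linear system in the 5 coefficients.
Solving, the leading coefficient vanishes, and T(t) = -2t³ - 3t² - 4t - 7.
The coefficient of t² is -3.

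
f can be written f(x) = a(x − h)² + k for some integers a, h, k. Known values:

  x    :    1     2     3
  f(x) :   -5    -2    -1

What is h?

3

First differences 3, 1; second difference -2 = 2a, so a = -1.
Expanding, the x-coefficient is −2ah = 2h; matching it to the data gives h = 3, and then k = -1.
So f(x) = -1(x − 3)² − 1.
Hence h = 3.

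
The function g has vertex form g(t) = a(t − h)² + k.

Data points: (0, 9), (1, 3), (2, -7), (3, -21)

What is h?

First differences -6, -10, -14; second difference -4 = 2a, so a = -2.
Expanding, the t-coefficient is −2ah = 4h; matching it to the data gives h = -1, and then k = 11.
So g(t) = -2(t + 1)² + 11.
Hence h = -1.

-1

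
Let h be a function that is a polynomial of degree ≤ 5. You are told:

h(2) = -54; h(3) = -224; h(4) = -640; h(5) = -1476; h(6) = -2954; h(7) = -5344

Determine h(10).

First differences: -170, -416, -836, -1478, -2390. Second differences: -246, -420, -642, -912. Third differences: -174, -222, -270. Fourth differences: -48, -48.
Level-4 differences are constant, so h has degree 4.
Fitting a degree-4 polynomial gives h(m) = -2m^4 - m³ - 4m² - m + 4.
Then h(10) = -21406.

-21406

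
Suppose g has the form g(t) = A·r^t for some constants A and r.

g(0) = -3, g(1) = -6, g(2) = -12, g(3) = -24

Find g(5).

-96

Consecutive ratio: -6/(-3) = 2, and -12/(-6) = 2, so r = 2.
Then A·2^0 = -3 gives A = -3, and g(t) = -3·2^t.
g(5) = -3·2^5 = -96.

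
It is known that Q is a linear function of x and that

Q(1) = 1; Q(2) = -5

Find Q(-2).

19

Write Q(x) = ax + b; the 2 given values yield a linear system in the 2 coefficients.
Solving, Q(x) = -6x + 7.
Then Q(-2) = 19.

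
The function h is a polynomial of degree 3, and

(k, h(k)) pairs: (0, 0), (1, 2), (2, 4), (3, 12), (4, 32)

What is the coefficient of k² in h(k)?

Write h(k) = ak³ + bk² + ck + d; the 5 given values yield a linear system in the 4 coefficients.
Solving, h(k) = k³ - 3k² + 4k.
The coefficient of k² is -3.

-3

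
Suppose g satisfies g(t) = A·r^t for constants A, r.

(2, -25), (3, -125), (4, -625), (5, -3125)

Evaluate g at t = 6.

-15625

Consecutive ratio: -125/(-25) = 5, and -625/(-125) = 5, so r = 5.
Then A·5^2 = -25 gives A = -1, and g(t) = -1·5^t.
g(6) = -1·5^6 = -15625.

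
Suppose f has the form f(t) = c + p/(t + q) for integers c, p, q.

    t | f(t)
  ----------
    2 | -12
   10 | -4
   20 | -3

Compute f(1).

-22

(f(t) − c)(t + q) = p for each data point; the three points give a linear system in c and q, then p follows.
Solving: c = -2, q = 0, p = -20, so f(t) = -2 − 20/(t + 0).
Then f(1) = -2 − 20/1 = -22.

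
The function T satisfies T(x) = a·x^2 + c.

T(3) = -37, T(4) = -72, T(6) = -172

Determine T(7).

-237

From T(3) = -37 and T(4) = -72: 9a + c = -37 and 16a + c = -72.
Subtracting: 7a = -35, so a = -5; then c = -37 − (-5)·9 = 8.
So T(x) = -5x² + 8, and T(7) = -237.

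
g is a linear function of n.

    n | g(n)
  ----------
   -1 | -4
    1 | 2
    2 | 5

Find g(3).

8

Write g(n) = an + b; the 3 given values yield a linear system in the 2 coefficients.
Solving, g(n) = 3n - 1.
Then g(3) = 8.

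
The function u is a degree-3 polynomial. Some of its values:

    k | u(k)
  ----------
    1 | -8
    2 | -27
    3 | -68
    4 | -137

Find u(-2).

-23

Write u(k) = ak³ + bk² + ck + d; the 4 given values yield a linear system in the 4 coefficients.
Solving, u(k) = -k³ - 5k² + 3k - 5.
Then u(-2) = -23.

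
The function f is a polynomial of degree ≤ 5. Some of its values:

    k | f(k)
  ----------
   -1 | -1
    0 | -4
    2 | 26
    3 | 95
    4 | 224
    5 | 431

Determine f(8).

1700

Write f(k) = ak^5 + bk^4 + ck³ + dk² + ek + p; the 6 given values yield a linear system in the 6 coefficients.
Solving, the top 2 coefficients vanish, and f(k) = 3k³ + 3k² - 3k - 4.
Then f(8) = 1700.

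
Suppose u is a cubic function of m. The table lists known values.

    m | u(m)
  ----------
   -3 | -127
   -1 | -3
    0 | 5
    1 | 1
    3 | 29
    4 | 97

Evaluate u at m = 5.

Write u(m) = am³ + bm² + cm + d; the 6 given values yield a linear system in the 4 coefficients.
Solving, u(m) = 3m³ - 6m² - m + 5.
Then u(5) = 225.

225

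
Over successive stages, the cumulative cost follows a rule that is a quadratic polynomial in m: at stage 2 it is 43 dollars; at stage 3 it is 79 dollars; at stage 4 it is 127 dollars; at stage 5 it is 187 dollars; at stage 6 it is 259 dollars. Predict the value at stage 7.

Write the value at m as s(m).
First differences: 36, 48, 60, 72. Second differences: 12, 12, 12.
Level-2 differences are constant, so s has degree 2.
Extending the table by one column gives the next first difference 84, so s(7) = 259 + 84 = 343.

343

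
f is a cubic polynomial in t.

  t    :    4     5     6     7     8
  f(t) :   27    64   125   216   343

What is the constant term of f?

-1

First differences: 37, 61, 91, 127. Second differences: 24, 30, 36. Third differences: 6, 6.
Level-3 differences are constant, so f has degree 3.
Fitting a degree-3 polynomial gives f(t) = t³ - 3t² + 3t - 1.
The constant term is f(0) = -1.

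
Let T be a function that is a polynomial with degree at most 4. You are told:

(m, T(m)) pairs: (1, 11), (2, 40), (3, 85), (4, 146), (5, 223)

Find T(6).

First differences: 29, 45, 61, 77. Second differences: 16, 16, 16.
Level-2 differences are constant, so T has degree 2.
Fitting a degree-2 polynomial gives T(m) = 8m² + 5m - 2.
Then T(6) = 316.

316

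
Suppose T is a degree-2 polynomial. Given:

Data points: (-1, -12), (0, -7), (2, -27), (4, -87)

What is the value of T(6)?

Write T(n) = an² + bn + c; the 4 given values yield a linear system in the 3 coefficients.
Solving, T(n) = -5n² - 7.
Then T(6) = -187.

-187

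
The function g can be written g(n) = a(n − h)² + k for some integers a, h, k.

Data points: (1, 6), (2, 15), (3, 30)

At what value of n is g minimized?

0

First differences 9, 15; second difference 6 = 2a, so a = 3.
Expanding, the n-coefficient is −2ah = -6h; matching it to the data gives h = 0, and then k = 3.
So g(n) = 3(n + 0)² + 3.
Hence h = 0.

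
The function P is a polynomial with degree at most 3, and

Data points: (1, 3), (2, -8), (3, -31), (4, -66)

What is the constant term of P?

2

First differences: -11, -23, -35. Second differences: -12, -12.
Level-2 differences are constant, so P has degree 2.
Fitting a degree-2 polynomial gives P(x) = -6x² + 7x + 2.
The constant term is P(0) = 2.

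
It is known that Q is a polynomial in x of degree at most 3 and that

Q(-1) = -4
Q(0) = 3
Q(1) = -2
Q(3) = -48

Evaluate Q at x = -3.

Write Q(x) = ax³ + bx² + cx + d; the 4 given values yield a linear system in the 4 coefficients.
Solving, the leading coefficient vanishes, and Q(x) = -6x² + x + 3.
Then Q(-3) = -54.

-54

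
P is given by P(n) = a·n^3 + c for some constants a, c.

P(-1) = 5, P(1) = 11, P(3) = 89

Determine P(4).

From P(-1) = 5 and P(1) = 11: -1a + c = 5 and 1a + c = 11.
Subtracting: 2a = 6, so a = 3; then c = 5 − 3·(-1) = 8.
So P(n) = 3n³ + 8, and P(4) = 200.

200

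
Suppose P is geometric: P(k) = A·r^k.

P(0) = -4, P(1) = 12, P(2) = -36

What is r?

-3

Consecutive ratio: 12/(-4) = -3, and -36/12 = -3, so r = -3.
Then A·(-3)^0 = -4 gives A = -4, and P(k) = -4·(-3)^k.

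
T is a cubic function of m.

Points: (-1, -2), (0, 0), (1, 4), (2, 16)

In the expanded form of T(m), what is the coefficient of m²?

Write T(m) = am³ + bm² + cm + d; the 4 given values yield a linear system in the 4 coefficients.
Solving, T(m) = m³ + m² + 2m.
The coefficient of m² is 1.

1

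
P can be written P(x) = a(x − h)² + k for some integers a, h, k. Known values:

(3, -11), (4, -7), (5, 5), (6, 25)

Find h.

First differences 4, 12, 20; second difference 8 = 2a, so a = 4.
Expanding, the x-coefficient is −2ah = -8h; matching it to the data gives h = 3, and then k = -11.
So P(x) = 4(x − 3)² − 11.
Hence h = 3.

3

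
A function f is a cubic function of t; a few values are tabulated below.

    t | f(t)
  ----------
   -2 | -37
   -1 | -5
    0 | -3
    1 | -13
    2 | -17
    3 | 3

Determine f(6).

First differences: 32, 2, -10, -4, 20. Second differences: -30, -12, 6, 24. Third differences: 18, 18, 18.
Level-3 differences are constant, so f has degree 3.
Fitting a degree-3 polynomial gives f(t) = 3t³ - 6t² - 7t - 3.
Then f(6) = 387.

387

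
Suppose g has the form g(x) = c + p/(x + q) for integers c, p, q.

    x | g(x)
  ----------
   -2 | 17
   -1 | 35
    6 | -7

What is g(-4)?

8

(g(x) − c)(x + q) = p for each data point; the three points give a linear system in c and q, then p follows.
Solving: c = -1, q = 0, p = -36, so g(x) = -1 − 36/(x + 0).
Then g(-4) = -1 − 36/(-4) = 8.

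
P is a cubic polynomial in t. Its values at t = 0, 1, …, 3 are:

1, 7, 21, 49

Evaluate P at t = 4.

Write P(t) = at³ + bt² + ct + d; the 4 given values yield a linear system in the 4 coefficients.
Solving, P(t) = t³ + t² + 4t + 1.
Then P(4) = 97.

97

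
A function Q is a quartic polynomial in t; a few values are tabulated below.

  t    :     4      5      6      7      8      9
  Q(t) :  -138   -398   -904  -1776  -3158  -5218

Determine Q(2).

4

First differences: -260, -506, -872, -1382, -2060. Second differences: -246, -366, -510, -678. Third differences: -120, -144, -168. Fourth differences: -24, -24.
Level-4 differences are constant, so Q has degree 4.
Fitting a degree-4 polynomial gives Q(t) = -t^4 + 2t³ - 2t² + 5t + 2.
Then Q(2) = 4.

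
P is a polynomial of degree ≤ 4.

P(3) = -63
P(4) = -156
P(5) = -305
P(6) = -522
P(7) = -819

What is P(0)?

First differences: -93, -149, -217, -297. Second differences: -56, -68, -80. Third differences: -12, -12.
Level-3 differences are constant, so P has degree 3.
Fitting a degree-3 polynomial gives P(m) = -2m³ - 4m² + 9m.
The constant term is P(0) = 0.

0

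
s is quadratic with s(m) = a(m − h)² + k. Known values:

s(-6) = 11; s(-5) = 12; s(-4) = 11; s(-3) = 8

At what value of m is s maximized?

-5

First differences 1, -1, -3; second difference -2 = 2a, so a = -1.
Expanding, the m-coefficient is −2ah = 2h; matching it to the data gives h = -5, and then k = 12.
So s(m) = -1(m + 5)² + 12.
Hence h = -5.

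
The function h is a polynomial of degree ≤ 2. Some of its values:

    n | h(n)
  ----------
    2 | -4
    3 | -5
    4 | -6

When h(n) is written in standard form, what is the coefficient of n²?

0

Write h(n) = an² + bn + c; the 3 given values yield a linear system in the 3 coefficients.
Solving, the leading coefficient vanishes, and h(n) = -n - 2.
The coefficient of n² is 0.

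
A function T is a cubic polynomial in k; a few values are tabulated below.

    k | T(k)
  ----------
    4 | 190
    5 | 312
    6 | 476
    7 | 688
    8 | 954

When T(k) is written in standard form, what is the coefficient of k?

First differences: 122, 164, 212, 266. Second differences: 42, 48, 54. Third differences: 6, 6.
Level-3 differences are constant, so T has degree 3.
Fitting a degree-3 polynomial gives T(k) = k³ + 6k² + 7k + 2.
The coefficient of k is 7.

7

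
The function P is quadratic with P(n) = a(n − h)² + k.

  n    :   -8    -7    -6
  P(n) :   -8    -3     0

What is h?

-5

First differences 5, 3; second difference -2 = 2a, so a = -1.
Expanding, the n-coefficient is −2ah = 2h; matching it to the data gives h = -5, and then k = 1.
So P(n) = -1(n + 5)² + 1.
Hence h = -5.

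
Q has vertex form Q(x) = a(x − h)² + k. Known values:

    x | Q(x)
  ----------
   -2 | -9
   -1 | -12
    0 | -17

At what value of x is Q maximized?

-3

First differences -3, -5; second difference -2 = 2a, so a = -1.
Expanding, the x-coefficient is −2ah = 2h; matching it to the data gives h = -3, and then k = -8.
So Q(x) = -1(x + 3)² − 8.
Hence h = -3.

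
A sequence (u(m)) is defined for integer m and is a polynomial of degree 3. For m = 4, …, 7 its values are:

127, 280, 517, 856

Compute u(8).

1315

Write u(m) = am³ + bm² + cm + d; the 4 given values yield a linear system in the 4 coefficients.
Solving, u(m) = 3m³ - 3m² - 3m - 5.
Then u(8) = 1315.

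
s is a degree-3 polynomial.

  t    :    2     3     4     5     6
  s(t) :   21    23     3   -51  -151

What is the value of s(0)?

First differences: 2, -20, -54, -100. Second differences: -22, -34, -46. Third differences: -12, -12.
Level-3 differences are constant, so s has degree 3.
Fitting a degree-3 polynomial gives s(t) = -2t³ + 7t² + 5t - 1.
Then s(0) = -1.

-1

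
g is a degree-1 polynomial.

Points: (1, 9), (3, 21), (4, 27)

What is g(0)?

Write g(k) = ak + b; the 3 given values yield a linear system in the 2 coefficients.
Solving, g(k) = 6k + 3.
Then g(0) = 3.

3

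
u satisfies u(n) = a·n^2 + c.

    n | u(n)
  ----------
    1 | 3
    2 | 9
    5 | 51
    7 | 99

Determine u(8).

129

From u(1) = 3 and u(2) = 9: 1a + c = 3 and 4a + c = 9.
Subtracting: 3a = 6, so a = 2; then c = 3 − 2·1 = 1.
So u(n) = 2n² + 1, and u(8) = 129.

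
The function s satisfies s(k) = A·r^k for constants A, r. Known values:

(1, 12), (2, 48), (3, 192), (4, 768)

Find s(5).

Consecutive ratio: 48/12 = 4, and 192/48 = 4, so r = 4.
Then A·4^1 = 12 gives A = 3, and s(k) = 3·4^k.
s(5) = 3·4^5 = 3072.

3072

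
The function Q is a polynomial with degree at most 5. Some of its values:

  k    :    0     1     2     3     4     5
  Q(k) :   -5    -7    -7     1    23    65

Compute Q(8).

371

Write Q(k) = ak^5 + bk^4 + ck³ + dk² + ek + p; the 6 given values yield a linear system in the 6 coefficients.
Solving, the top 2 coefficients vanish, and Q(k) = k³ - 2k² - k - 5.
Then Q(8) = 371.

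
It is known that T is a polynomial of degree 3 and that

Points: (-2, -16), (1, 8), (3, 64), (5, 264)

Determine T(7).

Write T(k) = ak³ + bk² + ck + d; the 4 given values yield a linear system in the 4 coefficients.
Solving, T(k) = 2k³ + 2k + 4.
Then T(7) = 704.

704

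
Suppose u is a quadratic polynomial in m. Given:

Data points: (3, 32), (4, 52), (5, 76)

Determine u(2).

16

Write u(m) = am² + bm + c; the 3 given values yield a linear system in the 3 coefficients.
Solving, u(m) = 2m² + 6m - 4.
Then u(2) = 16.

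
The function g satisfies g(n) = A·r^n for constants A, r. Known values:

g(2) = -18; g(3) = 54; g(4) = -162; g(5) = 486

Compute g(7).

Consecutive ratio: 54/(-18) = -3, and -162/54 = -3, so r = -3.
Then A·(-3)^2 = -18 gives A = -2, and g(n) = -2·(-3)^n.
g(7) = -2·(-3)^7 = 4374.

4374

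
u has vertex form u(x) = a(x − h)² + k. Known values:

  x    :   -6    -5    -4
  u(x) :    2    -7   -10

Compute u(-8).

38

First differences -9, -3; second difference 6 = 2a, so a = 3.
Expanding, the x-coefficient is −2ah = -6h; matching it to the data gives h = -4, and then k = -10.
So u(x) = 3(x + 4)² − 10.
u(-8) = 3·(-4)² − 10 = 38.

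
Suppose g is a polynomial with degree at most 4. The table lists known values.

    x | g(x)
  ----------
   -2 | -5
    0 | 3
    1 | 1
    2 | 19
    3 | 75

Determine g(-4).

Write g(x) = ax^4 + bx³ + cx² + dx + e; the 5 given values yield a linear system in the 5 coefficients.
Solving, the leading coefficient vanishes, and g(x) = 3x³ + x² - 6x + 3.
Then g(-4) = -149.

-149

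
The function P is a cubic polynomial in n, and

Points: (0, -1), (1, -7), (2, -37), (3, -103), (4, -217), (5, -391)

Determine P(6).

Write P(n) = an³ + bn² + cn + d; the 6 given values yield a linear system in the 4 coefficients.
Solving, P(n) = -2n³ - 6n² + 2n - 1.
Then P(6) = -637.

-637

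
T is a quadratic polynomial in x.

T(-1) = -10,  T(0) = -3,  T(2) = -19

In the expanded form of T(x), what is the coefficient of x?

2

Write T(x) = ax² + bx + c; the 3 given values yield a linear system in the 3 coefficients.
Solving, T(x) = -5x² + 2x - 3.
The coefficient of x is 2.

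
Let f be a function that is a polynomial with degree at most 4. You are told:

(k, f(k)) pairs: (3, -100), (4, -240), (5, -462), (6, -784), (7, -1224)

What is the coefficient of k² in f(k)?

First differences: -140, -222, -322, -440. Second differences: -82, -100, -118. Third differences: -18, -18.
Level-3 differences are constant, so f has degree 3.
Fitting a degree-3 polynomial gives f(k) = -3k³ - 5k² + 6k + 8.
The coefficient of k² is -5.

-5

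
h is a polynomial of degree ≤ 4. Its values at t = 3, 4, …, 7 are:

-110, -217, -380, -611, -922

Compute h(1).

-16

First differences: -107, -163, -231, -311. Second differences: -56, -68, -80. Third differences: -12, -12.
Level-3 differences are constant, so h has degree 3.
Fitting a degree-3 polynomial gives h(t) = -2t³ - 4t² - 5t - 5.
Then h(1) = -16.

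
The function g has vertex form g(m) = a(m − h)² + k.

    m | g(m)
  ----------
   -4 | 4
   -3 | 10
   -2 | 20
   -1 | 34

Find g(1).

First differences 6, 10, 14; second difference 4 = 2a, so a = 2.
Expanding, the m-coefficient is −2ah = -4h; matching it to the data gives h = -5, and then k = 2.
So g(m) = 2(m + 5)² + 2.
g(1) = 2·6² + 2 = 74.

74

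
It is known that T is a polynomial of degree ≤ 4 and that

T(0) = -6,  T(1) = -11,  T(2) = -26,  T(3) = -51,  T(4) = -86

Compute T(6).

-186

First differences: -5, -15, -25, -35. Second differences: -10, -10, -10.
Level-2 differences are constant, so T has degree 2.
Fitting a degree-2 polynomial gives T(n) = -5n² - 6.
Then T(6) = -186.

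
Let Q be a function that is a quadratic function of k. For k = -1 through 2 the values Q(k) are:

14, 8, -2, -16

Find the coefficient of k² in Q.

-2

First differences: -6, -10, -14. Second differences: -4, -4.
Level-2 differences are constant, so Q has degree 2.
Fitting a degree-2 polynomial gives Q(k) = -2k² - 8k + 8.
The coefficient of k² is -2.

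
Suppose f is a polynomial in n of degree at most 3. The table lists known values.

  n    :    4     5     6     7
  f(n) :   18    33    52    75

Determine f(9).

133

Write f(n) = an³ + bn² + cn + d; the 4 given values yield a linear system in the 4 coefficients.
Solving, the leading coefficient vanishes, and f(n) = 2n² - 3n - 2.
Then f(9) = 133.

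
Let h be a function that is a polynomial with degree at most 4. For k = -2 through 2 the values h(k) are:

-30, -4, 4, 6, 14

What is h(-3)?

First differences: 26, 8, 2, 8. Second differences: -18, -6, 6. Third differences: 12, 12.
Level-3 differences are constant, so h has degree 3.
Fitting a degree-3 polynomial gives h(k) = 2k³ - 3k² + 3k + 4.
Then h(-3) = -86.

-86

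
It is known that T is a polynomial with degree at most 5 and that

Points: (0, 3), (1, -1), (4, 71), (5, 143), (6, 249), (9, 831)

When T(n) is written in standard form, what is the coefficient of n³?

Write T(n) = an^5 + bn^4 + cn³ + dn² + en + p; the 6 given values yield a linear system in the 6 coefficients.
Solving, the top 2 coefficients vanish, and T(n) = n³ + 2n² - 7n + 3.
The coefficient of n³ is 1.

1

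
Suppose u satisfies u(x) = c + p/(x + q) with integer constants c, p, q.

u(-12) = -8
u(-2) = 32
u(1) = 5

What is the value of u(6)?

0

(u(x) − c)(x + q) = p for each data point; the three points give a linear system in c and q, then p follows.
Solving: c = -4, q = 3, p = 36, so u(x) = -4 + 36/(x + 3).
Then u(6) = -4 + 36/9 = 0.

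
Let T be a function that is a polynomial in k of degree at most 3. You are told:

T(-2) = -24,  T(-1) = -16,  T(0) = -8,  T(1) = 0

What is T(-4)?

First differences: 8, 8, 8.
Level-1 differences are constant, so T has degree 1.
Fitting a degree-1 polynomial gives T(k) = 8k - 8.
Then T(-4) = -40.

-40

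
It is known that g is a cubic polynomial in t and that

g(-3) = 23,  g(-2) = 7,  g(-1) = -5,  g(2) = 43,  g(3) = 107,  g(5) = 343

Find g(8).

Write g(t) = at³ + bt² + ct + d; the 6 given values yield a linear system in the 4 coefficients.
Solving, g(t) = t³ + 8t² + 5t - 7.
Then g(8) = 1057.

1057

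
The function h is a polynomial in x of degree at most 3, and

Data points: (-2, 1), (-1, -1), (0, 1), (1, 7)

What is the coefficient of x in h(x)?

4

First differences: -2, 2, 6. Second differences: 4, 4.
Level-2 differences are constant, so h has degree 2.
Fitting a degree-2 polynomial gives h(x) = 2x² + 4x + 1.
The coefficient of x is 4.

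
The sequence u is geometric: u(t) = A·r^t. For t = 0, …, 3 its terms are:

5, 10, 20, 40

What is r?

2

Consecutive ratio: 10/5 = 2, and 20/10 = 2, so r = 2.
Then A·2^0 = 5 gives A = 5, and u(t) = 5·2^t.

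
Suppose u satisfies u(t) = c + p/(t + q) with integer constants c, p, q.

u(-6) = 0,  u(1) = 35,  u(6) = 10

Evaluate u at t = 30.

6

(u(t) − c)(t + q) = p for each data point; the three points give a linear system in c and q, then p follows.
Solving: c = 5, q = 0, p = 30, so u(t) = 5 + 30/(t + 0).
Then u(30) = 5 + 30/30 = 6.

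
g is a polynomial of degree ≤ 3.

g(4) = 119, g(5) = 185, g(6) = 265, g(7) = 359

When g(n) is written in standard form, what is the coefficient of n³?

0

First differences: 66, 80, 94. Second differences: 14, 14.
Level-2 differences are constant, so g has degree 2.
Fitting a degree-2 polynomial gives g(n) = 7n² + 3n - 5.
The coefficient of n³ is 0.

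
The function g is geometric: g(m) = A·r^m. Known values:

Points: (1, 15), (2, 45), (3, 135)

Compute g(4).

405

Consecutive ratio: 45/15 = 3, and 135/45 = 3, so r = 3.
Then A·3^1 = 15 gives A = 5, and g(m) = 5·3^m.
g(4) = 5·3^4 = 405.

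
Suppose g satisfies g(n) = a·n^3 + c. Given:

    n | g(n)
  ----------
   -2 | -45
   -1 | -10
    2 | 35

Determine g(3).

130

From g(-2) = -45 and g(-1) = -10: -8a + c = -45 and -1a + c = -10.
Subtracting: 7a = 35, so a = 5; then c = -45 − 5·(-8) = -5.
So g(n) = 5n³ − 5, and g(3) = 130.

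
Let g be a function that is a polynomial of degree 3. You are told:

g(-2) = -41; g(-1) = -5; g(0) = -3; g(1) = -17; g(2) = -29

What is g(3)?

-21

Write g(t) = at³ + bt² + ct + d; the 5 given values yield a linear system in the 4 coefficients.
Solving, g(t) = 3t³ - 8t² - 9t - 3.
Then g(3) = -21.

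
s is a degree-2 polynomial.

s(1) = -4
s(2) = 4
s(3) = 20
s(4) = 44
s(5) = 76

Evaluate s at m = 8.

First differences: 8, 16, 24, 32. Second differences: 8, 8, 8.
Level-2 differences are constant, so s has degree 2.
Fitting a degree-2 polynomial gives s(m) = 4m² - 4m - 4.
Then s(8) = 220.

220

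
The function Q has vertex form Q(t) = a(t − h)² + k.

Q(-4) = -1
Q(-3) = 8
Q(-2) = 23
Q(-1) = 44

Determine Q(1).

First differences 9, 15, 21; second difference 6 = 2a, so a = 3.
Expanding, the t-coefficient is −2ah = -6h; matching it to the data gives h = -5, and then k = -4.
So Q(t) = 3(t + 5)² − 4.
Q(1) = 3·6² − 4 = 104.

104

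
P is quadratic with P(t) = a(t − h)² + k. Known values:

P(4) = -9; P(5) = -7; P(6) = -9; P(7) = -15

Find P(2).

-25

First differences 2, -2, -6; second difference -4 = 2a, so a = -2.
Expanding, the t-coefficient is −2ah = 4h; matching it to the data gives h = 5, and then k = -7.
So P(t) = -2(t − 5)² − 7.
P(2) = -2·(-3)² − 7 = -25.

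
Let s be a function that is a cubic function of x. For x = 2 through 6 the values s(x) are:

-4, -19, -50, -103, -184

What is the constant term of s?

First differences: -15, -31, -53, -81. Second differences: -16, -22, -28. Third differences: -6, -6.
Level-3 differences are constant, so s has degree 3.
Fitting a degree-3 polynomial gives s(x) = -x³ + x² - x + 2.
The constant term is s(0) = 2.

2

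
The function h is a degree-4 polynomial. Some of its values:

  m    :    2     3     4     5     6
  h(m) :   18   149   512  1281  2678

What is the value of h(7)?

Write h(m) = am^4 + bm³ + cm² + dm + e; the 5 given values yield a linear system in the 5 coefficients.
Solving, h(m) = 2m^4 + m³ - 3m² - 3m - 4.
Then h(7) = 4973.

4973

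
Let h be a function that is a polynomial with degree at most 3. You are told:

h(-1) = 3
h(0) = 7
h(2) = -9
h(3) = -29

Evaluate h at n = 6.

Write h(n) = an³ + bn² + cn + d; the 4 given values yield a linear system in the 4 coefficients.
Solving, the leading coefficient vanishes, and h(n) = -4n² + 7.
Then h(6) = -137.

-137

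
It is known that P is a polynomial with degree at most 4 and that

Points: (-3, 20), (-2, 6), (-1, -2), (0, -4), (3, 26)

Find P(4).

48

Write P(k) = ak^4 + bk³ + ck² + dk + e; the 5 given values yield a linear system in the 5 coefficients.
Solving, the top 2 coefficients vanish, and P(k) = 3k² + k - 4.
Then P(4) = 48.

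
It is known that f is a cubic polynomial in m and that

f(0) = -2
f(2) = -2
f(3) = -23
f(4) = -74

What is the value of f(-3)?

73

Write f(m) = am³ + bm² + cm + d; the 4 given values yield a linear system in the 4 coefficients.
Solving, f(m) = -2m³ + 3m² + 2m - 2.
Then f(-3) = 73.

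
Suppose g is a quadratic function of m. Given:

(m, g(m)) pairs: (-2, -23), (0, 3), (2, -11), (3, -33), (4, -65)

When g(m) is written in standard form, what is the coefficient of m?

3

Write g(m) = am² + bm + c; the 5 given values yield a linear system in the 3 coefficients.
Solving, g(m) = -5m² + 3m + 3.
The coefficient of m is 3.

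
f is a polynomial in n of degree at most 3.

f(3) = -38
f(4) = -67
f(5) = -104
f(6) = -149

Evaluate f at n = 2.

-17

First differences: -29, -37, -45. Second differences: -8, -8.
Level-2 differences are constant, so f has degree 2.
Fitting a degree-2 polynomial gives f(n) = -4n² - n + 1.
Then f(2) = -17.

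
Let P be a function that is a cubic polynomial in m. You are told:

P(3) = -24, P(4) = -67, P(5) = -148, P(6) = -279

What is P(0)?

Write P(m) = am³ + bm² + cm + d; the 4 given values yield a linear system in the 4 coefficients.
Solving, P(m) = -2m³ + 5m² - 4m - 3.
Then P(0) = -3.

-3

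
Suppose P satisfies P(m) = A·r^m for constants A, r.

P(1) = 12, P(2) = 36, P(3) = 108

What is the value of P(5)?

Consecutive ratio: 36/12 = 3, and 108/36 = 3, so r = 3.
Then A·3^1 = 12 gives A = 4, and P(m) = 4·3^m.
P(5) = 4·3^5 = 972.

972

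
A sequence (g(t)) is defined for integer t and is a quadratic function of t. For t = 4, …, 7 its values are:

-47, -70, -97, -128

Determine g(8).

-163

First differences: -23, -27, -31. Second differences: -4, -4.
Level-2 differences are constant, so g has degree 2.
Fitting a degree-2 polynomial gives g(t) = -2t² - 5t + 5.
Then g(8) = -163.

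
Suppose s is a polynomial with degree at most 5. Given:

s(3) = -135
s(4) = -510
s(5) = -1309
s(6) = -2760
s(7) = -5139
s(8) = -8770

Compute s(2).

-4

First differences: -375, -799, -1451, -2379, -3631. Second differences: -424, -652, -928, -1252. Third differences: -228, -276, -324. Fourth differences: -48, -48.
Level-4 differences are constant, so s has degree 4.
Fitting a degree-4 polynomial gives s(x) = -2x^4 - 2x³ + 6x² + 7x + 6.
Then s(2) = -4.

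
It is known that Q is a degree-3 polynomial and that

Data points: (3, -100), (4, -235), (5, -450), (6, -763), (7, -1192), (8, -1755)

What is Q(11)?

First differences: -135, -215, -313, -429, -563. Second differences: -80, -98, -116, -134. Third differences: -18, -18, -18.
Level-3 differences are constant, so Q has degree 3.
Fitting a degree-3 polynomial gives Q(x) = -3x³ - 4x² + 4x + 5.
Then Q(11) = -4428.

-4428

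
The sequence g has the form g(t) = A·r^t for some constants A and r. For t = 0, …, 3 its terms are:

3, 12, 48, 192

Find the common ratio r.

Consecutive ratio: 12/3 = 4, and 48/12 = 4, so r = 4.
Then A·4^0 = 3 gives A = 3, and g(t) = 3·4^t.

4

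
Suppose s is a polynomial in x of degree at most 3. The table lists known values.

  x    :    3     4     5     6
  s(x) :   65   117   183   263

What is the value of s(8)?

465

First differences: 52, 66, 80. Second differences: 14, 14.
Level-2 differences are constant, so s has degree 2.
Fitting a degree-2 polynomial gives s(x) = 7x² + 3x - 7.
Then s(8) = 465.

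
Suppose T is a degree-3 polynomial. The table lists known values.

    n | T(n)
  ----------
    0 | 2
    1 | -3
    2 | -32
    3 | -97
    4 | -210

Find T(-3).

-7

First differences: -5, -29, -65, -113. Second differences: -24, -36, -48. Third differences: -12, -12.
Level-3 differences are constant, so T has degree 3.
Fitting a degree-3 polynomial gives T(n) = -2n³ - 6n² + 3n + 2.
Then T(-3) = -7.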